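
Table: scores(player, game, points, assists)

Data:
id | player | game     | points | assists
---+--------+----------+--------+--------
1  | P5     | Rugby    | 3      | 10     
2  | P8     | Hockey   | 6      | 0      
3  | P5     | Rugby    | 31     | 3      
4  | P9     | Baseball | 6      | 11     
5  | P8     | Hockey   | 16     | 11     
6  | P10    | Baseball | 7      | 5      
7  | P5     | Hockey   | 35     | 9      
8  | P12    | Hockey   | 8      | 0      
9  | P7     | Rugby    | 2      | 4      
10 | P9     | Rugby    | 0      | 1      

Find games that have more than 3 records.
SELECT game, COUNT(*) as cnt
FROM scores
GROUP BY game
HAVING COUNT(*) > 3

Result:
  Hockey: 4
  Rugby: 4

Note: HAVING filters groups after aggregation, WHERE filters rows before.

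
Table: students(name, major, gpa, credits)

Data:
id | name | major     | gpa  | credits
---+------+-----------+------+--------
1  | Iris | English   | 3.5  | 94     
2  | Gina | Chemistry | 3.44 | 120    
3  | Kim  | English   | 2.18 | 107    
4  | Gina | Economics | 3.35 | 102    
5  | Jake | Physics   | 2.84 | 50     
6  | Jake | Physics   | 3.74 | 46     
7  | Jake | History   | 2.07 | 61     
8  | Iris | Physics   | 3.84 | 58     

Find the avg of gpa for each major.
SELECT major, AVG(gpa) as result
FROM students
GROUP BY major

Result:
  Chemistry: 3.44
  Economics: 3.35
  English: 2.84
  History: 2.07
  Physics: 3.47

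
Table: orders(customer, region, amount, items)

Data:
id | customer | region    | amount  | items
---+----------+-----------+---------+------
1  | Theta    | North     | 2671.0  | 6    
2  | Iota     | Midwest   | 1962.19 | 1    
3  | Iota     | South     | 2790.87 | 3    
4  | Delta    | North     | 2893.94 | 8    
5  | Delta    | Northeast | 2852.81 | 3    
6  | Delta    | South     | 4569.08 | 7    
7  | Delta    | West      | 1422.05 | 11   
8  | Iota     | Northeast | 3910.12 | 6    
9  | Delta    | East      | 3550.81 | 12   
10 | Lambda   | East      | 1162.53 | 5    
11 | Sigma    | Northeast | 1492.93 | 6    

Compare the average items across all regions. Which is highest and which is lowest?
SELECT region, AVG(items)
FROM orders
GROUP BY region
ORDER BY AVG(items)

All groups:
  Midwest: 1.00
  Northeast: 5.00
  South: 5.00
  North: 7.00
  East: 8.50
  West: 11.00

Highest: West (11.00)
Lowest: Midwest (1.00)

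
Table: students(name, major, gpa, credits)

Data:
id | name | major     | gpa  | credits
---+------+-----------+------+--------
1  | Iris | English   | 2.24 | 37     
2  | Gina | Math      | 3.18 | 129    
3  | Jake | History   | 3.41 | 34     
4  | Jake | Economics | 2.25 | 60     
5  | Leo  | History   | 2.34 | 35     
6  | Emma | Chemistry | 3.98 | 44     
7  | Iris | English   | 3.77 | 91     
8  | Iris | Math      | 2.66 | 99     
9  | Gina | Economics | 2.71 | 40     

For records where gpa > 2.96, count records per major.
SELECT major, COUNT(*)
FROM students
WHERE gpa > 2.96
GROUP BY major

Note: WHERE filters rows before grouping.

Result:
  Chemistry: 1
  English: 1
  History: 1
  Math: 1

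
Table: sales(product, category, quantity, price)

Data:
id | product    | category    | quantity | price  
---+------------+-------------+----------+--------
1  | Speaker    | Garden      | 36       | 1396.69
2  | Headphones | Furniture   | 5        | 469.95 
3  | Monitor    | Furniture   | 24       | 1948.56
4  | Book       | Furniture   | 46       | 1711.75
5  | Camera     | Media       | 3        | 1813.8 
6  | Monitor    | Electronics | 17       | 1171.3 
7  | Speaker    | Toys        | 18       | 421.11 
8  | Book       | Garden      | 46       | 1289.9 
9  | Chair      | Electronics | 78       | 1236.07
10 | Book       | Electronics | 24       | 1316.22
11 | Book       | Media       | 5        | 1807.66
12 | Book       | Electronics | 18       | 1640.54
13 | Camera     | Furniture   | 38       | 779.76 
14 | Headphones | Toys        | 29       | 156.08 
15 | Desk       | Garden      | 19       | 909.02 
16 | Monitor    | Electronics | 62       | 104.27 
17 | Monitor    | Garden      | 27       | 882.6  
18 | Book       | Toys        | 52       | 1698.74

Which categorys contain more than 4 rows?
SELECT category, COUNT(*) as cnt
FROM sales
GROUP BY category
HAVING COUNT(*) > 4

Result:
  Electronics: 5

Note: HAVING filters groups after aggregation, WHERE filters rows before.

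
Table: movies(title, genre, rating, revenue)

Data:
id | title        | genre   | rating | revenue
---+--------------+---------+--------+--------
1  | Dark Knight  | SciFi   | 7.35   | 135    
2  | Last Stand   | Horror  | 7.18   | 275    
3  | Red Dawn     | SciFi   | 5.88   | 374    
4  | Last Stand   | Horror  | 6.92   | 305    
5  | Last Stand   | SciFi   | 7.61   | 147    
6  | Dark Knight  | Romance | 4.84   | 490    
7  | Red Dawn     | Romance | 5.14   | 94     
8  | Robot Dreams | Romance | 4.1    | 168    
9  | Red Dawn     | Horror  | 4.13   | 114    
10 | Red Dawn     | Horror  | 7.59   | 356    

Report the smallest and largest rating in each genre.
SELECT genre, MIN(rating), MAX(rating)
FROM movies
GROUP BY genre

Result:
  Horror: min=4.13, max=7.59
  Romance: min=4.10, max=5.14
  SciFi: min=5.88, max=7.61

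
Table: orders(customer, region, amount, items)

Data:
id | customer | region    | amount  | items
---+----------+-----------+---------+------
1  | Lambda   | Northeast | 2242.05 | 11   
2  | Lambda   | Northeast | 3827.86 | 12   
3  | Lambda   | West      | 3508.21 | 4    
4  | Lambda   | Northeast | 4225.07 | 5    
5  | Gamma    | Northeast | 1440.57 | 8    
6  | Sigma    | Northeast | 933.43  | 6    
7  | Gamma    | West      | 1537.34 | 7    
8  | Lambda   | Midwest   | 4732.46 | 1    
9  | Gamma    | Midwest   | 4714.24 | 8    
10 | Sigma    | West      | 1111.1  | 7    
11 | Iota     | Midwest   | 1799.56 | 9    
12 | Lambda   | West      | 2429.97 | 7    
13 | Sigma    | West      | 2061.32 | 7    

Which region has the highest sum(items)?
SELECT region, SUM(items) as val
FROM orders
GROUP BY region
ORDER BY val DESC
LIMIT 1

Result: Northeast with sum(items) = 42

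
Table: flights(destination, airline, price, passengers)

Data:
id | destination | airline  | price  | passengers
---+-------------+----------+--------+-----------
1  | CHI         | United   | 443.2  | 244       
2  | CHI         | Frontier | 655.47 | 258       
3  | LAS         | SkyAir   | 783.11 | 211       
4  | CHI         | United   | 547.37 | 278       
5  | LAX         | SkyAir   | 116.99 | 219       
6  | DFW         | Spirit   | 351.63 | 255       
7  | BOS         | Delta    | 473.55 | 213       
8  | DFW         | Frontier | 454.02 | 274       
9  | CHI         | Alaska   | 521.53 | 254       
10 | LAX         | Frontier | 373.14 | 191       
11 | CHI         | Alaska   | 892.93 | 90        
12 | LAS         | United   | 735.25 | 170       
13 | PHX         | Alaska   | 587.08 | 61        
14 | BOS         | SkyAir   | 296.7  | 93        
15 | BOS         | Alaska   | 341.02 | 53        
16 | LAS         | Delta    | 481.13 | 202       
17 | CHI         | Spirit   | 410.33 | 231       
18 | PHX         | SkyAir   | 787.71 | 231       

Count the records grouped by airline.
SELECT airline, COUNT(*) as count
FROM flights
GROUP BY airline

Result:
  Alaska: 4
  Delta: 2
  Frontier: 3
  SkyAir: 4
  Spirit: 2
  United: 3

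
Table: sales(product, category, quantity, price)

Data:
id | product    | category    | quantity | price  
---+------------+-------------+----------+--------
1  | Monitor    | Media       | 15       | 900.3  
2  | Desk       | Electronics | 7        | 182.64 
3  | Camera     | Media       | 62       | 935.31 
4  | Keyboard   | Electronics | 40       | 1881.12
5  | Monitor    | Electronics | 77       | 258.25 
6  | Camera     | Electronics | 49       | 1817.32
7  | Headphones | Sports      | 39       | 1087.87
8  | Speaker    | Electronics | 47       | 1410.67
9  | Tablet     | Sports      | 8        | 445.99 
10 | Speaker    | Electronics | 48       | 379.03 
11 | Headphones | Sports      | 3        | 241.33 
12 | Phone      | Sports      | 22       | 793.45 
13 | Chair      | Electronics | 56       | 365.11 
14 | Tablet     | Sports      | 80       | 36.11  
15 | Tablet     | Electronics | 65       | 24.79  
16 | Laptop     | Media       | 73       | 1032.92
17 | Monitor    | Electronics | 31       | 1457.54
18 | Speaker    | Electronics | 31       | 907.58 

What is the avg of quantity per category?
SELECT category, AVG(quantity) as result
FROM sales
GROUP BY category

Result:
  Electronics: 45.10
  Media: 50.00
  Sports: 30.40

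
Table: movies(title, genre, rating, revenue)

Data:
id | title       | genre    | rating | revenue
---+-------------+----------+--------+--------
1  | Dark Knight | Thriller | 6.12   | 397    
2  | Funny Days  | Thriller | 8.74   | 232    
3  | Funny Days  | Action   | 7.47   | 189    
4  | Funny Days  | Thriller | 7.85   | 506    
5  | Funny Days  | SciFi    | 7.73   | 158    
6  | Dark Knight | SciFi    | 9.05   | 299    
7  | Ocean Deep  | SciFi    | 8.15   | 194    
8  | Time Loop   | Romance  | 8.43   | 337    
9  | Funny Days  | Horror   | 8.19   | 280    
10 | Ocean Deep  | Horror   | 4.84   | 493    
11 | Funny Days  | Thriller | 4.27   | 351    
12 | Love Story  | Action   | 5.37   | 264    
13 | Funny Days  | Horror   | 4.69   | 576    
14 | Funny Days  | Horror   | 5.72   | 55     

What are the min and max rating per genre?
SELECT genre, MIN(rating), MAX(rating)
FROM movies
GROUP BY genre

Result:
  Action: min=5.37, max=7.47
  Horror: min=4.69, max=8.19
  Romance: min=8.43, max=8.43
  SciFi: min=7.73, max=9.05
  Thriller: min=4.27, max=8.74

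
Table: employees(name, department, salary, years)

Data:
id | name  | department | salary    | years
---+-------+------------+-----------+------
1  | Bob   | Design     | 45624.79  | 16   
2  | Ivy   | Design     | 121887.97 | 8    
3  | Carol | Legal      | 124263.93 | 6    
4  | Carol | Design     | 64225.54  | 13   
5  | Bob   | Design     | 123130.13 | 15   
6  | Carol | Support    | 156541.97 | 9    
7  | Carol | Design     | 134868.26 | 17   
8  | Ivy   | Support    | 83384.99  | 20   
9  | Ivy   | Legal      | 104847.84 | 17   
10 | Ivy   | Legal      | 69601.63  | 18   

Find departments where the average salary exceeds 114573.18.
SELECT department, AVG(salary)
FROM employees
GROUP BY department
HAVING AVG(salary) > 114573.18

Result:
  Support: avg=119963.48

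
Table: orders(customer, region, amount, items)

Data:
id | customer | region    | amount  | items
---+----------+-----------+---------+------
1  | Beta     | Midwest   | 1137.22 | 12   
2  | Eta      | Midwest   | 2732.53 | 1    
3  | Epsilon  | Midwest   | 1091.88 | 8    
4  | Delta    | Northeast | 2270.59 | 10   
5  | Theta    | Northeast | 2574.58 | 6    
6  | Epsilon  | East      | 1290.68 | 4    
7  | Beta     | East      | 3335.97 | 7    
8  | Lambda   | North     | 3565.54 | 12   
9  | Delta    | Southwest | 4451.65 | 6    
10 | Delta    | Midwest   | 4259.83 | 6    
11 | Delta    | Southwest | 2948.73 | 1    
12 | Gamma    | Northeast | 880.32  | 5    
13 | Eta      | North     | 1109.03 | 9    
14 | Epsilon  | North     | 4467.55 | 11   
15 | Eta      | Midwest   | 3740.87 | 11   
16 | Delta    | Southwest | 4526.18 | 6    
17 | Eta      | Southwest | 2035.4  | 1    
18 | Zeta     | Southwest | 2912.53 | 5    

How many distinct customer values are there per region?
SELECT region, COUNT(DISTINCT customer)
FROM orders
GROUP BY region

Result:
  East: 2 distinct
  Midwest: 4 distinct
  North: 3 distinct
  Northeast: 3 distinct
  Southwest: 3 distinct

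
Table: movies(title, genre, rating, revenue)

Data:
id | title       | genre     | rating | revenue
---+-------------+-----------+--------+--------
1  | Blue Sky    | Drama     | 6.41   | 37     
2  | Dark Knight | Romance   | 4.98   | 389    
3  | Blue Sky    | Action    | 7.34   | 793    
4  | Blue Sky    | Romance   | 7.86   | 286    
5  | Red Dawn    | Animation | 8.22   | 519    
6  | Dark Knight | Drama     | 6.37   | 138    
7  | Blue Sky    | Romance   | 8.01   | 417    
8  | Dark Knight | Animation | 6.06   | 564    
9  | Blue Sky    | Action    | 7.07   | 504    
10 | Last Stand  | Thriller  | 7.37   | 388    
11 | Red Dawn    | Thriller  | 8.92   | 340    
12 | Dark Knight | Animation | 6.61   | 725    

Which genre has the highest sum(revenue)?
SELECT genre, SUM(revenue) as val
FROM movies
GROUP BY genre
ORDER BY val DESC
LIMIT 1

Result: Animation with sum(revenue) = 1808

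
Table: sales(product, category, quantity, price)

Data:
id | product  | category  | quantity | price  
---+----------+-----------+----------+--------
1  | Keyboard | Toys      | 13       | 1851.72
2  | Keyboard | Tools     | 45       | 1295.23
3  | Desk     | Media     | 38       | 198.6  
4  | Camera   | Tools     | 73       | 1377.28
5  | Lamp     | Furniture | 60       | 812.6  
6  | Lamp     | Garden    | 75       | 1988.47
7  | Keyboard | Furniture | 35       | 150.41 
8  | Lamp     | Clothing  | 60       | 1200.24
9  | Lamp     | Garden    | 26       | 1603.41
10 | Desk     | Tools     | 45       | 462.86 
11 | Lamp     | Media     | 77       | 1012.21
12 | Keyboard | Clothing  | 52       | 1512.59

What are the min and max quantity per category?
SELECT category, MIN(quantity), MAX(quantity)
FROM sales
GROUP BY category

Result:
  Clothing: min=52, max=60
  Furniture: min=35, max=60
  Garden: min=26, max=75
  Media: min=38, max=77
  Tools: min=45, max=73
  Toys: min=13, max=13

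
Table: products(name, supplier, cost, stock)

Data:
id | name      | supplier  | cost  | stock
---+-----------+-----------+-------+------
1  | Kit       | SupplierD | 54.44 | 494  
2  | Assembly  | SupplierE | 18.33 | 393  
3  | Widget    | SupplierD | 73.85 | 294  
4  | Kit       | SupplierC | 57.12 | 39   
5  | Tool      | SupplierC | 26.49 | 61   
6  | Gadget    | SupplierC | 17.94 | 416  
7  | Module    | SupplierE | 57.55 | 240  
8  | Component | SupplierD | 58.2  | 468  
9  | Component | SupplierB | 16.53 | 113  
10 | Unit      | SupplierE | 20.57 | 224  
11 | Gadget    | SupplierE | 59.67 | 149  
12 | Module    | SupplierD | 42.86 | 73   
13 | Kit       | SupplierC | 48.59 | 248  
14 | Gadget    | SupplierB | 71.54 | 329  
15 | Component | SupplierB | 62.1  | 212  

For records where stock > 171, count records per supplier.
SELECT supplier, COUNT(*)
FROM products
WHERE stock > 171
GROUP BY supplier

Note: WHERE filters rows before grouping.

Result:
  SupplierB: 2
  SupplierC: 2
  SupplierD: 3
  SupplierE: 3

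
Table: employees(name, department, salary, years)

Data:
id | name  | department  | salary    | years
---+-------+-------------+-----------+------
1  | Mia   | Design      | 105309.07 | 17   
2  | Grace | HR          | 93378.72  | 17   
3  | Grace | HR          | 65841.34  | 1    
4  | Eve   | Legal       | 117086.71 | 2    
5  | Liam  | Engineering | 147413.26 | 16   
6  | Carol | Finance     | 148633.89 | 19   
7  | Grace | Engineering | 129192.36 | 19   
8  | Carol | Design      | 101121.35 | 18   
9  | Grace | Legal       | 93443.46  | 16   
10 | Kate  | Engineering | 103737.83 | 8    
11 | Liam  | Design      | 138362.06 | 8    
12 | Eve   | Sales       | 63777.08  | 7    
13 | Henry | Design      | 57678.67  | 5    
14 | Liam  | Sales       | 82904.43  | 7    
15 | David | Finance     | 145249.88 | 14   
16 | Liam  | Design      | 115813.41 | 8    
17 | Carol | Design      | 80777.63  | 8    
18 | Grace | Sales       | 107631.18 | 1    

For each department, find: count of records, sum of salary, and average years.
SELECT department,
       COUNT(*) as cnt,
       SUM(salary) as total_salary,
       AVG(years) as avg_years
FROM employees
GROUP BY department

Result:
  Design: 6 records, 599062.19 total salary, 10.67 avg years
  Engineering: 3 records, 380343.45 total salary, 14.33 avg years
  Finance: 2 records, 293883.77 total salary, 16.50 avg years
  HR: 2 records, 159220.06 total salary, 9.00 avg years
  Legal: 2 records, 210530.17 total salary, 9.00 avg years
  Sales: 3 records, 254312.69 total salary, 5.00 avg years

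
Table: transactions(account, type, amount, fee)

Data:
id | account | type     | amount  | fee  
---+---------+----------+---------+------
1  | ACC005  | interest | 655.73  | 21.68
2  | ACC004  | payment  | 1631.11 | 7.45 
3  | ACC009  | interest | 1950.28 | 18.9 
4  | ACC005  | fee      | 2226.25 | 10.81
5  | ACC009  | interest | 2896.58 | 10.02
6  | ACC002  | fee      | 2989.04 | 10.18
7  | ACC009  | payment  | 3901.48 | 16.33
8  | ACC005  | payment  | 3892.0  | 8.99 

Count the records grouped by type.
SELECT type, COUNT(*) as count
FROM transactions
GROUP BY type

Result:
  fee: 2
  interest: 3
  payment: 3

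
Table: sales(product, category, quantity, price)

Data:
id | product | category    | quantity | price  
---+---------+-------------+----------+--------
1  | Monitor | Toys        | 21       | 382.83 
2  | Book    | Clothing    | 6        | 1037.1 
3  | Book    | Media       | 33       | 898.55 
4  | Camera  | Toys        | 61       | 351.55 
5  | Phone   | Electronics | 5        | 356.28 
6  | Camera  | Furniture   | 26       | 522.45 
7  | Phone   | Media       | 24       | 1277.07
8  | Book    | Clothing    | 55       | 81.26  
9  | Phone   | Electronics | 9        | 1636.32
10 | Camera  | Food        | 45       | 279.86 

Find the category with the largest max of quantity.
SELECT category, MAX(quantity) as val
FROM sales
GROUP BY category
ORDER BY val DESC
LIMIT 1

Result: Toys with max(quantity) = 61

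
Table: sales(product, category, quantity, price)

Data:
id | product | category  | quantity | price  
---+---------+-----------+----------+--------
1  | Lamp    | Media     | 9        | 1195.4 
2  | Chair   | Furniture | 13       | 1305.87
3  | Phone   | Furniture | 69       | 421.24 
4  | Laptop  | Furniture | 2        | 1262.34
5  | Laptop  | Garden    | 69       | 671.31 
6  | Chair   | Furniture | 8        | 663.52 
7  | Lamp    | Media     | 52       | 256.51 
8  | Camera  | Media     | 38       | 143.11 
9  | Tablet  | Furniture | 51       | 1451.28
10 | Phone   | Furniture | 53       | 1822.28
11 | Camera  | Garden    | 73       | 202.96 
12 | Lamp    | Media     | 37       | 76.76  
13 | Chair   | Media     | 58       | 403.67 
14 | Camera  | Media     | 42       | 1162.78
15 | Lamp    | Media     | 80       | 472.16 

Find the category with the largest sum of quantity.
SELECT category, SUM(quantity) as val
FROM sales
GROUP BY category
ORDER BY val DESC
LIMIT 1

Result: Media with sum(quantity) = 316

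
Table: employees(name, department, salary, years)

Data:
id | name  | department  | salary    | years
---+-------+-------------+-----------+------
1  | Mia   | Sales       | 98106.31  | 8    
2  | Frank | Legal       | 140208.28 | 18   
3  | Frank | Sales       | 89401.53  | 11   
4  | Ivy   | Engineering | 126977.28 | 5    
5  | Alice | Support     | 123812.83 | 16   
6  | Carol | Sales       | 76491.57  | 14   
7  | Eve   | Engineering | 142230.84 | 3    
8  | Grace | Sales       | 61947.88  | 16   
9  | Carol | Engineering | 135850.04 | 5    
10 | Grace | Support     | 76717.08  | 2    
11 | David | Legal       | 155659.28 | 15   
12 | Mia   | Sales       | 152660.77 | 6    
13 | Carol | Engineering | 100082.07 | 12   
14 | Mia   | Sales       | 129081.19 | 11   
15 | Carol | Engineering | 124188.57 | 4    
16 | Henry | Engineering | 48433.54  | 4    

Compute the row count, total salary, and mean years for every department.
SELECT department,
       COUNT(*) as cnt,
       SUM(salary) as total_salary,
       AVG(years) as avg_years
FROM employees
GROUP BY department

Result:
  Engineering: 6 records, 677762.34 total salary, 5.50 avg years
  Legal: 2 records, 295867.56 total salary, 16.50 avg years
  Sales: 6 records, 607689.25 total salary, 11.00 avg years
  Support: 2 records, 200529.91 total salary, 9.00 avg years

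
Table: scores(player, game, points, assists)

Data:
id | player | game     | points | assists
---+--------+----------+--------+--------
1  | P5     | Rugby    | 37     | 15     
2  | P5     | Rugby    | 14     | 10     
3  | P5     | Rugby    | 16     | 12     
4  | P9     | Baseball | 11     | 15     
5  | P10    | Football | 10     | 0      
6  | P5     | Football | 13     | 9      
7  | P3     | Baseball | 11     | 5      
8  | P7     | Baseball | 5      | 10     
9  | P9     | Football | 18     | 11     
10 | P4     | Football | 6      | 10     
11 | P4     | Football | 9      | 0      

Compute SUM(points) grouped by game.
SELECT game, SUM(points) as result
FROM scores
GROUP BY game

Result:
  Baseball: 27
  Football: 56
  Rugby: 67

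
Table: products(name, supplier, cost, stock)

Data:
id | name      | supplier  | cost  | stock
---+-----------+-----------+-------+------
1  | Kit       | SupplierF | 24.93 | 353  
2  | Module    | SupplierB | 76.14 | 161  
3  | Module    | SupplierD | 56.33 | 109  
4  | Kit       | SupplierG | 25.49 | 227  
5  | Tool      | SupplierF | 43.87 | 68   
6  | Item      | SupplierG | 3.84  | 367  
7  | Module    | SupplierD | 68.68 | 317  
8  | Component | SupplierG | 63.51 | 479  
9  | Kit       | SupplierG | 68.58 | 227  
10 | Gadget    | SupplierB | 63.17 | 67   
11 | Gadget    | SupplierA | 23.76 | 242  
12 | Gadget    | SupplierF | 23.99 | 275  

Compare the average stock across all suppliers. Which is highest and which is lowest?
SELECT supplier, AVG(stock)
FROM products
GROUP BY supplier
ORDER BY AVG(stock)

All groups:
  SupplierB: 114.00
  SupplierD: 213.00
  SupplierF: 232.00
  SupplierA: 242.00
  SupplierG: 325.00

Highest: SupplierG (325.00)
Lowest: SupplierB (114.00)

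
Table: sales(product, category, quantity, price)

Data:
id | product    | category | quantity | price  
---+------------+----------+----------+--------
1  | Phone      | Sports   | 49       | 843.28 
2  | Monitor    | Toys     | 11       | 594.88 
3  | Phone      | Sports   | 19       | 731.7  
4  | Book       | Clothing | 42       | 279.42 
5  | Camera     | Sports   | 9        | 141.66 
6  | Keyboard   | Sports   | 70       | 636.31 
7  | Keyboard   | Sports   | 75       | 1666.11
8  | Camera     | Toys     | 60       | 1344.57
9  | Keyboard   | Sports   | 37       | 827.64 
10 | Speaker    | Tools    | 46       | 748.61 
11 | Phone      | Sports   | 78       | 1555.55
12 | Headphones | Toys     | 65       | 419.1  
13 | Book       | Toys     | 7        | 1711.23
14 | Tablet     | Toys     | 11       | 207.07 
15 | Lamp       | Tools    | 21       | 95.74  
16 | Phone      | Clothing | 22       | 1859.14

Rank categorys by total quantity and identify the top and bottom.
SELECT category, SUM(quantity)
FROM sales
GROUP BY category
ORDER BY SUM(quantity)

All groups:
  Clothing: 64
  Tools: 67
  Toys: 154
  Sports: 337

Highest: Sports (337)
Lowest: Clothing (64)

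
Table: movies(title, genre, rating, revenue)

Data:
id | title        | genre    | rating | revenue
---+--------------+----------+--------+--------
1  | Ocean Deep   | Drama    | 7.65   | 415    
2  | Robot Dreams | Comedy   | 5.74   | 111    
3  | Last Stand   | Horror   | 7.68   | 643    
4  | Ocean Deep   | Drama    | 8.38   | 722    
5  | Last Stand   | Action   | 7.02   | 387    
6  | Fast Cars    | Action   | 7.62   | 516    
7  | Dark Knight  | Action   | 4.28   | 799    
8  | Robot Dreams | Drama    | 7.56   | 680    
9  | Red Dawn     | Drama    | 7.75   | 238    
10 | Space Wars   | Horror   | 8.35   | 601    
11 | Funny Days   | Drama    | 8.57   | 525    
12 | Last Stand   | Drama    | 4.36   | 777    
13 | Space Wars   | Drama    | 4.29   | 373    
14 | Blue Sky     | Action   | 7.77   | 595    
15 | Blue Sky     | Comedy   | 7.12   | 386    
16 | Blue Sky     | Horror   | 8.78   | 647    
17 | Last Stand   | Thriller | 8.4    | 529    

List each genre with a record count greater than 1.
SELECT genre, COUNT(*) as cnt
FROM movies
GROUP BY genre
HAVING COUNT(*) > 1

Result:
  Action: 4
  Comedy: 2
  Drama: 7
  Horror: 3

Note: HAVING filters groups after aggregation, WHERE filters rows before.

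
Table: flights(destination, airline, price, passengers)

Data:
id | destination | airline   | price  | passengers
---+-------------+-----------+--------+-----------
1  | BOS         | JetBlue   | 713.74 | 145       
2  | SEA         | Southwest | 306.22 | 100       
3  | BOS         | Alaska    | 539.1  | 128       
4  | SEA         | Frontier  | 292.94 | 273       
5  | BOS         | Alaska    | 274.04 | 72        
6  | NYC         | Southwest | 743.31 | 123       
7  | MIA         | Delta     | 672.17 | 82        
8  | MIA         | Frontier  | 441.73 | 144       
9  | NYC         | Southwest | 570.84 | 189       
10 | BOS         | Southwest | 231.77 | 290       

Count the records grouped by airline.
SELECT airline, COUNT(*) as count
FROM flights
GROUP BY airline

Result:
  Alaska: 2
  Delta: 1
  Frontier: 2
  JetBlue: 1
  Southwest: 4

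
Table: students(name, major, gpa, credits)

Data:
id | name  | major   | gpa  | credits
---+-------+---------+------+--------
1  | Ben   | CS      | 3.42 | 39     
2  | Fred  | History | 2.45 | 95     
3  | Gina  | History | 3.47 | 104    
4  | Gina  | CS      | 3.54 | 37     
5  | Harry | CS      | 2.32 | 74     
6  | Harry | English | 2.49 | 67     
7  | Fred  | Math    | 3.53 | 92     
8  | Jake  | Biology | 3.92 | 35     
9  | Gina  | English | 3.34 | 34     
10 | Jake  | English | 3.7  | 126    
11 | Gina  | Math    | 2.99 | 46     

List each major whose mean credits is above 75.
SELECT major, AVG(credits)
FROM students
GROUP BY major
HAVING AVG(credits) > 75

Result:
  English: avg=75.67
  History: avg=99.50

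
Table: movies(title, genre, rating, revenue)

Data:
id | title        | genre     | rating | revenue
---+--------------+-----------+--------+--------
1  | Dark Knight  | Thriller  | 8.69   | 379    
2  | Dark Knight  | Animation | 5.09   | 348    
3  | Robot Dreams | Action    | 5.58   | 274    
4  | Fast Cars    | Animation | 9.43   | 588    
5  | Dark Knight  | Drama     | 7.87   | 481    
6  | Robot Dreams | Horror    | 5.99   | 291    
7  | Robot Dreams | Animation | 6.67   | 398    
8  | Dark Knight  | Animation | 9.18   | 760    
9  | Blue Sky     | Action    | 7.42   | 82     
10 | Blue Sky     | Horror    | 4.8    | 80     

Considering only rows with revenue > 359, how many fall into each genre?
SELECT genre, COUNT(*)
FROM movies
WHERE revenue > 359
GROUP BY genre

Note: WHERE filters rows before grouping.

Result:
  Animation: 3
  Drama: 1
  Thriller: 1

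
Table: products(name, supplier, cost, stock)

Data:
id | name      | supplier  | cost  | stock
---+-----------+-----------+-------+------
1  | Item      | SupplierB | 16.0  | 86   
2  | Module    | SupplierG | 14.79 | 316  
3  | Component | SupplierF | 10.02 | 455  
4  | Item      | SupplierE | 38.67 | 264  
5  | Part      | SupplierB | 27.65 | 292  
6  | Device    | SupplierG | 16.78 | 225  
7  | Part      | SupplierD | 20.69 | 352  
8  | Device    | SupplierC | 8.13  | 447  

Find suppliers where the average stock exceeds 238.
SELECT supplier, AVG(stock)
FROM products
GROUP BY supplier
HAVING AVG(stock) > 238

Result:
  SupplierC: avg=447.00
  SupplierD: avg=352.00
  SupplierE: avg=264.00
  SupplierF: avg=455.00
  SupplierG: avg=270.50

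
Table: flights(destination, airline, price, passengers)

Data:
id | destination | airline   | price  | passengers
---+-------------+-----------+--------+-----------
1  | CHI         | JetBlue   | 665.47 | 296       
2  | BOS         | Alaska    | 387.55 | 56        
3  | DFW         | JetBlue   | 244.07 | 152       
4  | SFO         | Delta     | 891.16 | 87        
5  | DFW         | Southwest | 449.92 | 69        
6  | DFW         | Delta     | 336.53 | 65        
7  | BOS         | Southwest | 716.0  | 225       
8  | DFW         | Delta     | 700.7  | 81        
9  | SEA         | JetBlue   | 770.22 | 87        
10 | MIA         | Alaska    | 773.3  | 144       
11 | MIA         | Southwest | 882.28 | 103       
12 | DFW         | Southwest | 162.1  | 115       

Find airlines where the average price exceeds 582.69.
SELECT airline, AVG(price)
FROM flights
GROUP BY airline
HAVING AVG(price) > 582.69

Result:
  Delta: avg=642.80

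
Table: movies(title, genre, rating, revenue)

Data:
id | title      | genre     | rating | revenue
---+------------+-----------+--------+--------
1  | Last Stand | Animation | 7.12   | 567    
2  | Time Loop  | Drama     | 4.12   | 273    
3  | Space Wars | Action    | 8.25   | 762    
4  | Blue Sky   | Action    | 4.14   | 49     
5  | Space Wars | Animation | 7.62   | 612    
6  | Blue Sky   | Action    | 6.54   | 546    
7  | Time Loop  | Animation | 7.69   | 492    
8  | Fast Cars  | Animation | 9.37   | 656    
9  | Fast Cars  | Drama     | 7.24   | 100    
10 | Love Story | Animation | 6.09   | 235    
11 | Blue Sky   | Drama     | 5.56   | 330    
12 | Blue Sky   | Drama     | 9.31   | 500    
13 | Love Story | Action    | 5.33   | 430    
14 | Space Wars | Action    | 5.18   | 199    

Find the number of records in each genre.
SELECT genre, COUNT(*) as count
FROM movies
GROUP BY genre

Result:
  Action: 5
  Animation: 5
  Drama: 4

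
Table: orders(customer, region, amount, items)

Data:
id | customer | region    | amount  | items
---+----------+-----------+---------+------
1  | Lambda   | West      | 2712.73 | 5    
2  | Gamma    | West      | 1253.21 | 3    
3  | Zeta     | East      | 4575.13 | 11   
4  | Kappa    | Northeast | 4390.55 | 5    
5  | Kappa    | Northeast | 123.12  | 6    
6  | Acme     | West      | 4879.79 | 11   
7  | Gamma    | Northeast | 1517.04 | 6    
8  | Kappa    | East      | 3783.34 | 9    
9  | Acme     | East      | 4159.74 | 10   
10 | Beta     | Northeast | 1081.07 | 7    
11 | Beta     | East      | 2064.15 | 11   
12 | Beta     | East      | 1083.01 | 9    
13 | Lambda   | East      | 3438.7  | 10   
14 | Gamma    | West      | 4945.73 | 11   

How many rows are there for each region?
SELECT region, COUNT(*) as count
FROM orders
GROUP BY region

Result:
  East: 6
  Northeast: 4
  West: 4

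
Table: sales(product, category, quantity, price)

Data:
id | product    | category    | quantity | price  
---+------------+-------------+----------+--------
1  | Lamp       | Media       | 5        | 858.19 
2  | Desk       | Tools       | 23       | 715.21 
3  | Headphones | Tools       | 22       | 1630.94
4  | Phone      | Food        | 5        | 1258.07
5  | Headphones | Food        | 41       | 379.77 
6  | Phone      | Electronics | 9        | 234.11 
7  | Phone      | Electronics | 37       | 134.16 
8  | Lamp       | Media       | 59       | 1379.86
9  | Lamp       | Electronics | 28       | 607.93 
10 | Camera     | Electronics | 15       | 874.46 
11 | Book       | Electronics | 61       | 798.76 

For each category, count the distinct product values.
SELECT category, COUNT(DISTINCT product)
FROM sales
GROUP BY category

Result:
  Electronics: 4 distinct
  Food: 2 distinct
  Media: 1 distinct
  Tools: 2 distinct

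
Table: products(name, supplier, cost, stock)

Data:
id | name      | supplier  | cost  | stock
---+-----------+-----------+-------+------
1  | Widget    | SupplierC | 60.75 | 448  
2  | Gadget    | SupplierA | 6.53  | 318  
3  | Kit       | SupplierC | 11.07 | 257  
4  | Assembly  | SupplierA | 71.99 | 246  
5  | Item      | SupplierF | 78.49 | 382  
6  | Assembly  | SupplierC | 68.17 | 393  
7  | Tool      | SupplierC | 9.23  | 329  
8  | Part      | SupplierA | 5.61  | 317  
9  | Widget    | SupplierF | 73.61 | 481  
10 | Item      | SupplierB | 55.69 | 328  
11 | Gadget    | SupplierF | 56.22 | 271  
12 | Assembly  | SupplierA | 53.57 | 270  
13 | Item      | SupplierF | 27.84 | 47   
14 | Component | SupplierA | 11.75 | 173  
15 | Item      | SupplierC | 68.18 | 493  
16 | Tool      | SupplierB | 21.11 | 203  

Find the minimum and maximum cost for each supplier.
SELECT supplier, MIN(cost), MAX(cost)
FROM products
GROUP BY supplier

Result:
  SupplierA: min=5.61, max=71.99
  SupplierB: min=21.11, max=55.69
  SupplierC: min=9.23, max=68.18
  SupplierF: min=27.84, max=78.49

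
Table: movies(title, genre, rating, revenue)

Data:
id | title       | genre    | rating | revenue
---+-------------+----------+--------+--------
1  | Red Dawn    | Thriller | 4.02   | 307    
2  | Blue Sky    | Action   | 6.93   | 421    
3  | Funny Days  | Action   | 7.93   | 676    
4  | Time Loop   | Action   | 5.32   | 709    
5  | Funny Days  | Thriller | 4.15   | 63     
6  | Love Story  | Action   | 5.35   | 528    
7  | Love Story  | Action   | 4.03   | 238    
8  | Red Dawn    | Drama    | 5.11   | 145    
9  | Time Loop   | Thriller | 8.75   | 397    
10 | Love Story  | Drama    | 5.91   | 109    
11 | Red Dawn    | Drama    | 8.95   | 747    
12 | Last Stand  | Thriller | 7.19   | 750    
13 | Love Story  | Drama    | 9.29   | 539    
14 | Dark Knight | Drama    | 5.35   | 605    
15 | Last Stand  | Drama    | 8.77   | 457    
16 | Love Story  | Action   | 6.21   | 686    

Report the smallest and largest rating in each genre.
SELECT genre, MIN(rating), MAX(rating)
FROM movies
GROUP BY genre

Result:
  Action: min=4.03, max=7.93
  Drama: min=5.11, max=9.29
  Thriller: min=4.02, max=8.75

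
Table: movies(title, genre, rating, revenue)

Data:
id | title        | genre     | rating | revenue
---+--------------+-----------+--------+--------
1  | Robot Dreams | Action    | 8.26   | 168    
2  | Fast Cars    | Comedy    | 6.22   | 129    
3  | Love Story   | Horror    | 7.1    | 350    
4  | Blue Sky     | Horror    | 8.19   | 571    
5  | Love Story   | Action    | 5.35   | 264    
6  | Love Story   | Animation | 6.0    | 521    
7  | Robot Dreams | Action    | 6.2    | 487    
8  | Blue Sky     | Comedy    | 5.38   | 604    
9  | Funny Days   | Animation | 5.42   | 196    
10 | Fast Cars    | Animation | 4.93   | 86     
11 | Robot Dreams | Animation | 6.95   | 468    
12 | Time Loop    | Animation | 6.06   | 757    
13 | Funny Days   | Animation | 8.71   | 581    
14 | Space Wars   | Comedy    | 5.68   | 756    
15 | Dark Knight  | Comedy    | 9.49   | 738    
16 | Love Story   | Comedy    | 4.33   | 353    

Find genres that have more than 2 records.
SELECT genre, COUNT(*) as cnt
FROM movies
GROUP BY genre
HAVING COUNT(*) > 2

Result:
  Action: 3
  Animation: 6
  Comedy: 5

Note: HAVING filters groups after aggregation, WHERE filters rows before.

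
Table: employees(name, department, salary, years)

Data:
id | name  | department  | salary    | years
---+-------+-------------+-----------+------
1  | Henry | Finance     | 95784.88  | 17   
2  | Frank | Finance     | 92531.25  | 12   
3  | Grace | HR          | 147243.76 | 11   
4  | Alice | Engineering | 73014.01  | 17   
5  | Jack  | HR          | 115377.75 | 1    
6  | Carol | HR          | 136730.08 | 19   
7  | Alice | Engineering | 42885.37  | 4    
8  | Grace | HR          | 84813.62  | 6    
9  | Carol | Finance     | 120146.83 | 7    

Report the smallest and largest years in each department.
SELECT department, MIN(years), MAX(years)
FROM employees
GROUP BY department

Result:
  Engineering: min=4, max=17
  Finance: min=7, max=17
  HR: min=1, max=19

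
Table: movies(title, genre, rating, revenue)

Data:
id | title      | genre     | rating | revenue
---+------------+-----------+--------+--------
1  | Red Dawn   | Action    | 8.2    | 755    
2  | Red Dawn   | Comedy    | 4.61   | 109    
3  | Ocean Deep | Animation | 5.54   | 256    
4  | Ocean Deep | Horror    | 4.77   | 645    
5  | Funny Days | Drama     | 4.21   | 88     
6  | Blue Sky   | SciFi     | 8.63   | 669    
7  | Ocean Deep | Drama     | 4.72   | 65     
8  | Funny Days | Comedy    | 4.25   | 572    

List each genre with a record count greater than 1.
SELECT genre, COUNT(*) as cnt
FROM movies
GROUP BY genre
HAVING COUNT(*) > 1

Result:
  Comedy: 2
  Drama: 2

Note: HAVING filters groups after aggregation, WHERE filters rows before.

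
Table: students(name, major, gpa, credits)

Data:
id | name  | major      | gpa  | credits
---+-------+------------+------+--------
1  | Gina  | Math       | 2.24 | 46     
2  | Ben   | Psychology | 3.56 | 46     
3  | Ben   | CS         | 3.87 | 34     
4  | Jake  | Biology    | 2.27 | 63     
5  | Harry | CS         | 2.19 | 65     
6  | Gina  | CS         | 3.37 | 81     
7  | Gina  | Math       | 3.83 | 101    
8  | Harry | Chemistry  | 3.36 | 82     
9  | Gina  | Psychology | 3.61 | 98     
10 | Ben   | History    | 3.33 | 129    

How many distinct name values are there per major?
SELECT major, COUNT(DISTINCT name)
FROM students
GROUP BY major

Result:
  Biology: 1 distinct
  CS: 3 distinct
  Chemistry: 1 distinct
  History: 1 distinct
  Math: 1 distinct
  Psychology: 2 distinct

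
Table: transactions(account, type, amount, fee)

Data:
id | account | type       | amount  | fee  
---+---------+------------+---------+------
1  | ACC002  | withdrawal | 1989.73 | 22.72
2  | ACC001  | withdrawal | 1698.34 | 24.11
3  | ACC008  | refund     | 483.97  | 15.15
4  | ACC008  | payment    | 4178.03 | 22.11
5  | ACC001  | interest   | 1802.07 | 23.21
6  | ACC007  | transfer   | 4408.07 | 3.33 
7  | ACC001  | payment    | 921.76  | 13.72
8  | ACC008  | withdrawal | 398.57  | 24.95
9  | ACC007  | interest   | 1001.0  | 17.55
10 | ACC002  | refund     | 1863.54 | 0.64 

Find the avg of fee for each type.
SELECT type, AVG(fee) as result
FROM transactions
GROUP BY type

Result:
  interest: 20.38
  payment: 17.92
  refund: 7.90
  transfer: 3.33
  withdrawal: 23.93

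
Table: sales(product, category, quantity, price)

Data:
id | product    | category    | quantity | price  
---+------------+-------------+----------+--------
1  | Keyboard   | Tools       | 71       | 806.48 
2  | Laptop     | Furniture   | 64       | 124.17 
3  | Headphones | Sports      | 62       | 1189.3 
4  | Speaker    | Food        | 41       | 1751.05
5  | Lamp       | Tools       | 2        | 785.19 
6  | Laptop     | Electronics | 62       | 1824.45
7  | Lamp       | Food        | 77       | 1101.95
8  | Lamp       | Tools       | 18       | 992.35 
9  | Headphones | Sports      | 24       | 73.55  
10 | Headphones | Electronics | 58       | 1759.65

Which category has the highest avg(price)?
SELECT category, AVG(price) as val
FROM sales
GROUP BY category
ORDER BY val DESC
LIMIT 1

Result: Electronics with avg(price) = 1792.05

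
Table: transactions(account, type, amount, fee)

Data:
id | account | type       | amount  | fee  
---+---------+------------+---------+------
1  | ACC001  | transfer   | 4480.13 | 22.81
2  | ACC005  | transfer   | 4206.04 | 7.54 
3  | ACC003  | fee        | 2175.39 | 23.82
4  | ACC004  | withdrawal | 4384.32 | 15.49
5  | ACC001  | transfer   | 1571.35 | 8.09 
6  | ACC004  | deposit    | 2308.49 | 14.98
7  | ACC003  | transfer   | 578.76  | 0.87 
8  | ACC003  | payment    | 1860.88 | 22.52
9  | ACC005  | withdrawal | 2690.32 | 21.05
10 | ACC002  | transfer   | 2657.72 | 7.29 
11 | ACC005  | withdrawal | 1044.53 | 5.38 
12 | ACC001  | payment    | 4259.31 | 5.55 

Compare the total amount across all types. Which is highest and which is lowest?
SELECT type, SUM(amount)
FROM transactions
GROUP BY type
ORDER BY SUM(amount)

All groups:
  fee: 2175.39
  deposit: 2308.49
  payment: 6120.19
  withdrawal: 8119.17
  transfer: 13494.00

Highest: transfer (13494.00)
Lowest: fee (2175.39)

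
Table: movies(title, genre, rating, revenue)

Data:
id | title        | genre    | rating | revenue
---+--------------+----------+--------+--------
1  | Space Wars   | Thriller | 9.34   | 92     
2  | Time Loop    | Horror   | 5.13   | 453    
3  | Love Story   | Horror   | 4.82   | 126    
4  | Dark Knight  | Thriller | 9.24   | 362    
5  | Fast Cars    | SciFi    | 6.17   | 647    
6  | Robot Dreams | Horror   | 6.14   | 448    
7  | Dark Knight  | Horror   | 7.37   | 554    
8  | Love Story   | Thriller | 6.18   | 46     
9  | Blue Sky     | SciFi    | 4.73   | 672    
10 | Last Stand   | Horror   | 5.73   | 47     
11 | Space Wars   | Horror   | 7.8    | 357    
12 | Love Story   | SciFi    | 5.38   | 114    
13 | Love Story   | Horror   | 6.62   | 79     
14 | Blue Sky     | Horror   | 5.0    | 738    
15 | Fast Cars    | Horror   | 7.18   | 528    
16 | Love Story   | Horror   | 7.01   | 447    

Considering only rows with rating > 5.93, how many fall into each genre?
SELECT genre, COUNT(*)
FROM movies
WHERE rating > 5.93
GROUP BY genre

Note: WHERE filters rows before grouping.

Result:
  Horror: 6
  SciFi: 1
  Thriller: 3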